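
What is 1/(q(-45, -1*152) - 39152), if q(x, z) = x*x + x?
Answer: -1/37172 ≈ -2.6902e-5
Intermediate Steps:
q(x, z) = x + x**2 (q(x, z) = x**2 + x = x + x**2)
1/(q(-45, -1*152) - 39152) = 1/(-45*(1 - 45) - 39152) = 1/(-45*(-44) - 39152) = 1/(1980 - 39152) = 1/(-37172) = -1/37172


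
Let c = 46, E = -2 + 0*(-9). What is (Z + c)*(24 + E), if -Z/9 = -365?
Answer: 73282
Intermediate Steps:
Z = 3285 (Z = -9*(-365) = 3285)
E = -2 (E = -2 + 0 = -2)
(Z + c)*(24 + E) = (3285 + 46)*(24 - 2) = 3331*22 = 73282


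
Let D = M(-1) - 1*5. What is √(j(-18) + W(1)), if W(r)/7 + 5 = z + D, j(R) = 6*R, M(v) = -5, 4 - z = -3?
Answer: 2*I*√41 ≈ 12.806*I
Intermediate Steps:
z = 7 (z = 4 - 1*(-3) = 4 + 3 = 7)
D = -10 (D = -5 - 1*5 = -5 - 5 = -10)
W(r) = -56 (W(r) = -35 + 7*(7 - 10) = -35 + 7*(-3) = -35 - 21 = -56)
√(j(-18) + W(1)) = √(6*(-18) - 56) = √(-108 - 56) = √(-164) = 2*I*√41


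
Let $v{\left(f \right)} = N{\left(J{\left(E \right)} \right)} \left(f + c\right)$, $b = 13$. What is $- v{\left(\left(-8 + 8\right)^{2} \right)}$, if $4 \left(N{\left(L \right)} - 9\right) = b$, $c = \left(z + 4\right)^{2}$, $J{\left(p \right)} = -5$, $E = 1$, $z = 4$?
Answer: $-784$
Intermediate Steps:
$c = 64$ ($c = \left(4 + 4\right)^{2} = 8^{2} = 64$)
$N{\left(L \right)} = \frac{49}{4}$ ($N{\left(L \right)} = 9 + \frac{1}{4} \cdot 13 = 9 + \frac{13}{4} = \frac{49}{4}$)
$v{\left(f \right)} = 784 + \frac{49 f}{4}$ ($v{\left(f \right)} = \frac{49 \left(f + 64\right)}{4} = \frac{49 \left(64 + f\right)}{4} = 784 + \frac{49 f}{4}$)
$- v{\left(\left(-8 + 8\right)^{2} \right)} = - (784 + \frac{49 \left(-8 + 8\right)^{2}}{4}) = - (784 + \frac{49 \cdot 0^{2}}{4}) = - (784 + \frac{49}{4} \cdot 0) = - (784 + 0) = \left(-1\right) 784 = -784$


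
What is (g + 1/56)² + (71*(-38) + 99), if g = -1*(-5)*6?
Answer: -5324703/3136 ≈ -1697.9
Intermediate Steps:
g = 30 (g = 5*6 = 30)
(g + 1/56)² + (71*(-38) + 99) = (30 + 1/56)² + (71*(-38) + 99) = (30 + 1/56)² + (-2698 + 99) = (1681/56)² - 2599 = 2825761/3136 - 2599 = -5324703/3136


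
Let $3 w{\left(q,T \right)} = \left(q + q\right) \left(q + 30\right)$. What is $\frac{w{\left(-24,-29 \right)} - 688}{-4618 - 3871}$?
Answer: $\frac{784}{8489} \approx 0.092355$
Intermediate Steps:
$w{\left(q,T \right)} = \frac{2 q \left(30 + q\right)}{3}$ ($w{\left(q,T \right)} = \frac{\left(q + q\right) \left(q + 30\right)}{3} = \frac{2 q \left(30 + q\right)}{3}$)
$\frac{w{\left(-24,-29 \right)} - 688}{-4618 - 3871} = \frac{\frac{2}{3} \left(-24\right) \left(30 - 24\right) - 688}{-4618 - 3871} = \frac{\frac{2}{3} \left(-24\right) 6 - 688}{-8489} = \left(-96 - 688\right) \left(- \frac{1}{8489}\right) = \left(-784\right) \left(- \frac{1}{8489}\right) = \frac{784}{8489}$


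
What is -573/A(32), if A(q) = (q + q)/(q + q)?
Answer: -573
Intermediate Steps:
A(q) = 1 (A(q) = (2*q)/((2*q)) = (2*q)*(1/(2*q)) = 1)
-573/A(32) = -573/1 = -573*1 = -573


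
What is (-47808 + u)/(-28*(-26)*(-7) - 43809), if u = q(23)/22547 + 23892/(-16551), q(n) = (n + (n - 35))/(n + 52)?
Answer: 148677567252271/152084523252375 ≈ 0.97760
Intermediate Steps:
q(n) = (-35 + 2*n)/(52 + n) (q(n) = (n + (-35 + n))/(52 + n) = (-35 + 2*n)/(52 + n))
u = -4489087471/3109794975 (u = ((-35 + 2*23)/(52 + 23))/22547 + 23892/(-16551) = ((-35 + 46)/75)*(1/22547) + 23892*(-1/16551) = ((1/75)*11)*(1/22547) - 7964/5517 = (11/75)*(1/22547) - 7964/5517 = 11/1691025 - 7964/5517 = -4489087471/3109794975 ≈ -1.4435)
(-47808 + u)/(-28*(-26)*(-7) - 43809) = (-47808 - 4489087471/3109794975)/(-28*(-26)*(-7) - 43809) = -148677567252271/(3109794975*(728*(-7) - 43809)) = -148677567252271/(3109794975*(-5096 - 43809)) = -148677567252271/3109794975/(-48905) = -148677567252271/3109794975*(-1/48905) = 148677567252271/152084523252375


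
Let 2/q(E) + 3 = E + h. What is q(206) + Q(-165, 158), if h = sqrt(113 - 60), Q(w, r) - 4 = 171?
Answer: 3601353/20578 - sqrt(53)/20578 ≈ 175.01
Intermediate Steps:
Q(w, r) = 175 (Q(w, r) = 4 + 171 = 175)
h = sqrt(53) ≈ 7.2801
q(E) = 2/(-3 + E + sqrt(53)) (q(E) = 2/(-3 + (E + sqrt(53))) = 2/(-3 + E + sqrt(53)))
q(206) + Q(-165, 158) = 2/(-3 + 206 + sqrt(53)) + 175 = 2/(203 + sqrt(53)) + 175 = 175 + 2/(203 + sqrt(53))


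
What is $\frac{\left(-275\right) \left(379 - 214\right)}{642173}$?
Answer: $- \frac{45375}{642173} \approx -0.070659$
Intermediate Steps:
$\frac{\left(-275\right) \left(379 - 214\right)}{642173} = \left(-275\right) 165 \cdot \frac{1}{642173} = \left(-45375\right) \frac{1}{642173} = - \frac{45375}{642173}$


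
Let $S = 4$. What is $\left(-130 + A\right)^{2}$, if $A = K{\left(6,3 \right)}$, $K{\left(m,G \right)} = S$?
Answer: $15876$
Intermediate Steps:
$K{\left(m,G \right)} = 4$
$A = 4$
$\left(-130 + A\right)^{2} = \left(-130 + 4\right)^{2} = \left(-126\right)^{2} = 15876$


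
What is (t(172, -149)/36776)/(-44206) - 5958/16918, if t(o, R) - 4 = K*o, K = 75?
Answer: -605391075745/1718995532738 ≈ -0.35218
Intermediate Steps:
t(o, R) = 4 + 75*o
(t(172, -149)/36776)/(-44206) - 5958/16918 = ((4 + 75*172)/36776)/(-44206) - 5958/16918 = ((4 + 12900)*(1/36776))*(-1/44206) - 5958*1/16918 = (12904*(1/36776))*(-1/44206) - 2979/8459 = (1613/4597)*(-1/44206) - 2979/8459 = -1613/203214982 - 2979/8459 = -605391075745/1718995532738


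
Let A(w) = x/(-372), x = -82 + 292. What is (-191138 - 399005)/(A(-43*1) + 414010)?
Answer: -36588866/25668585 ≈ -1.4254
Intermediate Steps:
x = 210
A(w) = -35/62 (A(w) = 210/(-372) = 210*(-1/372) = -35/62)
(-191138 - 399005)/(A(-43*1) + 414010) = (-191138 - 399005)/(-35/62 + 414010) = -590143/25668585/62 = -590143*62/25668585 = -36588866/25668585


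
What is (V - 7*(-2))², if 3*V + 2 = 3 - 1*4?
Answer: 169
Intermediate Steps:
V = -1 (V = -⅔ + (3 - 1*4)/3 = -⅔ + (3 - 4)/3 = -⅔ + (⅓)*(-1) = -⅔ - ⅓ = -1)
(V - 7*(-2))² = (-1 - 7*(-2))² = (-1 + 14)² = 13² = 169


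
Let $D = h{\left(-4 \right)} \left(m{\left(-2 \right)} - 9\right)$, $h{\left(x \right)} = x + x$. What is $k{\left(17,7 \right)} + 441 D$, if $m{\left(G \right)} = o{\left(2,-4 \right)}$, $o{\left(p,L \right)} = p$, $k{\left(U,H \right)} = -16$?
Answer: $24680$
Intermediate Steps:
$m{\left(G \right)} = 2$
$h{\left(x \right)} = 2 x$
$D = 56$ ($D = 2 \left(-4\right) \left(2 - 9\right) = \left(-8\right) \left(-7\right) = 56$)
$k{\left(17,7 \right)} + 441 D = -16 + 441 \cdot 56 = -16 + 24696 = 24680$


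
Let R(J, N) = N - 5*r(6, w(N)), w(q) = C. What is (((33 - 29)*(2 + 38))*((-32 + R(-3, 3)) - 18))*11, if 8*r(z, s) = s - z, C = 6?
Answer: -82720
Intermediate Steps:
w(q) = 6
r(z, s) = -z/8 + s/8 (r(z, s) = (s - z)/8 = -z/8 + s/8)
R(J, N) = N (R(J, N) = N - 5*(-⅛*6 + (⅛)*6) = N - 5*(-¾ + ¾) = N - 5*0 = N + 0 = N)
(((33 - 29)*(2 + 38))*((-32 + R(-3, 3)) - 18))*11 = (((33 - 29)*(2 + 38))*((-32 + 3) - 18))*11 = ((4*40)*(-29 - 18))*11 = (160*(-47))*11 = -7520*11 = -82720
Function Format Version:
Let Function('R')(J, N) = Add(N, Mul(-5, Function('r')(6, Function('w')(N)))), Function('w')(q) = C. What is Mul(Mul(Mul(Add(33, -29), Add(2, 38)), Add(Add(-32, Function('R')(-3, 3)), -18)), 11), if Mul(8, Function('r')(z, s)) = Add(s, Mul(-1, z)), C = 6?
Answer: -82720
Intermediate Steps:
Function('w')(q) = 6
Function('r')(z, s) = Add(Mul(Rational(-1, 8), z), Mul(Rational(1, 8), s)) (Function('r')(z, s) = Mul(Rational(1, 8), Add(s, Mul(-1, z))) = Add(Mul(Rational(-1, 8), z), Mul(Rational(1, 8), s)))
Function('R')(J, N) = N (Function('R')(J, N) = Add(N, Mul(-5, Add(Mul(Rational(-1, 8), 6), Mul(Rational(1, 8), 6)))) = Add(N, Mul(-5, Add(Rational(-3, 4), Rational(3, 4)))) = Add(N, Mul(-5, 0)) = Add(N, 0) = N)
Mul(Mul(Mul(Add(33, -29), Add(2, 38)), Add(Add(-32, Function('R')(-3, 3)), -18)), 11) = Mul(Mul(Mul(Add(33, -29), Add(2, 38)), Add(Add(-32, 3), -18)), 11) = Mul(Mul(Mul(4, 40), Add(-29, -18)), 11) = Mul(Mul(160, -47), 11) = Mul(-7520, 11) = -82720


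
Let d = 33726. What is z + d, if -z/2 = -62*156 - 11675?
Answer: 76420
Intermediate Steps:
z = 42694 (z = -2*(-62*156 - 11675) = -2*(-9672 - 11675) = -2*(-21347) = 42694)
z + d = 42694 + 33726 = 76420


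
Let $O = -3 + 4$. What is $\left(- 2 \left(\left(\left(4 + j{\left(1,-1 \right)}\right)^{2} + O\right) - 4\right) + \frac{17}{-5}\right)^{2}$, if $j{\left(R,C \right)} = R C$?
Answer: $\frac{5929}{25} \approx 237.16$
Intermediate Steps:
$O = 1$
$j{\left(R,C \right)} = C R$
$\left(- 2 \left(\left(\left(4 + j{\left(1,-1 \right)}\right)^{2} + O\right) - 4\right) + \frac{17}{-5}\right)^{2} = \left(- 2 \left(\left(\left(4 - 1\right)^{2} + 1\right) - 4\right) + \frac{17}{-5}\right)^{2} = \left(- 2 \left(\left(\left(4 - 1\right)^{2} + 1\right) - 4\right) + 17 \left(- \frac{1}{5}\right)\right)^{2} = \left(- 2 \left(\left(3^{2} + 1\right) - 4\right) - \frac{17}{5}\right)^{2} = \left(- 2 \left(\left(9 + 1\right) - 4\right) - \frac{17}{5}\right)^{2} = \left(- 2 \left(10 - 4\right) - \frac{17}{5}\right)^{2} = \left(\left(-2\right) 6 - \frac{17}{5}\right)^{2} = \left(-12 - \frac{17}{5}\right)^{2} = \left(- \frac{77}{5}\right)^{2} = \frac{5929}{25}$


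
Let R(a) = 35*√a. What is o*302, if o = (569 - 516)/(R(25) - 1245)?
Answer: -8003/535 ≈ -14.959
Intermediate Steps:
o = -53/1070 (o = (569 - 516)/(35*√25 - 1245) = 53/(35*5 - 1245) = 53/(175 - 1245) = 53/(-1070) = 53*(-1/1070) = -53/1070 ≈ -0.049533)
o*302 = -53/1070*302 = -8003/535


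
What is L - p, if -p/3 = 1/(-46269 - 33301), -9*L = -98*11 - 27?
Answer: 87924823/716130 ≈ 122.78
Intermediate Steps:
L = 1105/9 (L = -(-98*11 - 27)/9 = -(-1078 - 27)/9 = -1/9*(-1105) = 1105/9 ≈ 122.78)
p = 3/79570 (p = -3/(-46269 - 33301) = -3/(-79570) = -3*(-1/79570) = 3/79570 ≈ 3.7703e-5)
L - p = 1105/9 - 1*3/79570 = 1105/9 - 3/79570 = 87924823/716130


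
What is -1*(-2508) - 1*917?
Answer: 1591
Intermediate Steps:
-1*(-2508) - 1*917 = 2508 - 917 = 1591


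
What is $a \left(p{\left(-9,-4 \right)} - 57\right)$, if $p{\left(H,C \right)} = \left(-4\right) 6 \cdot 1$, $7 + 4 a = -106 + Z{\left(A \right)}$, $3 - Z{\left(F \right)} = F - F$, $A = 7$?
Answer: $\frac{4455}{2} \approx 2227.5$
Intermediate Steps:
$Z{\left(F \right)} = 3$ ($Z{\left(F \right)} = 3 - \left(F - F\right) = 3 - 0 = 3 + 0 = 3$)
$a = - \frac{55}{2}$ ($a = - \frac{7}{4} + \frac{-106 + 3}{4} = - \frac{7}{4} + \frac{1}{4} \left(-103\right) = - \frac{7}{4} - \frac{103}{4} = - \frac{55}{2} \approx -27.5$)
$p{\left(H,C \right)} = -24$ ($p{\left(H,C \right)} = \left(-24\right) 1 = -24$)
$a \left(p{\left(-9,-4 \right)} - 57\right) = - \frac{55 \left(-24 - 57\right)}{2} = \left(- \frac{55}{2}\right) \left(-81\right) = \frac{4455}{2}$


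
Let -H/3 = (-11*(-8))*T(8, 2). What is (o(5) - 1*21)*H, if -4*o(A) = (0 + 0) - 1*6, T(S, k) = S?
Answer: 41184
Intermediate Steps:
o(A) = 3/2 (o(A) = -((0 + 0) - 1*6)/4 = -(0 - 6)/4 = -¼*(-6) = 3/2)
H = -2112 (H = -3*(-11*(-8))*8 = -264*8 = -3*704 = -2112)
(o(5) - 1*21)*H = (3/2 - 1*21)*(-2112) = (3/2 - 21)*(-2112) = -39/2*(-2112) = 41184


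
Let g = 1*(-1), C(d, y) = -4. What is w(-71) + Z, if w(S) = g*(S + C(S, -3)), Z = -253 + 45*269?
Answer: 11927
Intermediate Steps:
g = -1
Z = 11852 (Z = -253 + 12105 = 11852)
w(S) = 4 - S (w(S) = -(S - 4) = -(-4 + S) = 4 - S)
w(-71) + Z = (4 - 1*(-71)) + 11852 = (4 + 71) + 11852 = 75 + 11852 = 11927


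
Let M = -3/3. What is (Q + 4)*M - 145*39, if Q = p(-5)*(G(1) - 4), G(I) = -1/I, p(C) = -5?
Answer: -5684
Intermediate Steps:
M = -1 (M = -3*⅓ = -1)
Q = 25 (Q = -5*(-1/1 - 4) = -5*(-1*1 - 4) = -5*(-1 - 4) = -5*(-5) = 25)
(Q + 4)*M - 145*39 = (25 + 4)*(-1) - 145*39 = 29*(-1) - 5655 = -29 - 5655 = -5684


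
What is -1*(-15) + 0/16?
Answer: 15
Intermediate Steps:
-1*(-15) + 0/16 = 15 + 0*(1/16) = 15 + 0 = 15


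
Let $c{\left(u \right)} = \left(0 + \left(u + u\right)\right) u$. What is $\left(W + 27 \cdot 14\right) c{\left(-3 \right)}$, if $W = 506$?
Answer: $15912$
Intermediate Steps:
$c{\left(u \right)} = 2 u^{2}$ ($c{\left(u \right)} = \left(0 + 2 u\right) u = 2 u u = 2 u^{2}$)
$\left(W + 27 \cdot 14\right) c{\left(-3 \right)} = \left(506 + 27 \cdot 14\right) 2 \left(-3\right)^{2} = \left(506 + 378\right) 2 \cdot 9 = 884 \cdot 18 = 15912$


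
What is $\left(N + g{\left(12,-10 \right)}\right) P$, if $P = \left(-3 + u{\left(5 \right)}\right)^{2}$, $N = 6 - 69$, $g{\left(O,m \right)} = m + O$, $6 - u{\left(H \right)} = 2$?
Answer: $-61$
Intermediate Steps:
$u{\left(H \right)} = 4$ ($u{\left(H \right)} = 6 - 2 = 4$)
$g{\left(O,m \right)} = O + m$
$N = -63$ ($N = 6 - 69 = -63$)
$P = 1$ ($P = \left(-3 + 4\right)^{2} = 1^{2} = 1$)
$\left(N + g{\left(12,-10 \right)}\right) P = \left(-63 + \left(12 - 10\right)\right) 1 = \left(-63 + 2\right) 1 = \left(-61\right) 1 = -61$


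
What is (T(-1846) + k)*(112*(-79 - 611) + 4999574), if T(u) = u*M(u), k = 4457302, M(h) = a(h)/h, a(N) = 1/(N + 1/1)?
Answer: 40479578388581566/1845 ≈ 2.1940e+13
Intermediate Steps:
a(N) = 1/(1 + N) (a(N) = 1/(N + 1) = 1/(1 + N))
M(h) = 1/(h*(1 + h)) (M(h) = 1/((1 + h)*h) = 1/(h*(1 + h)))
T(u) = 1/(1 + u) (T(u) = u*(1/(u*(1 + u))) = 1/(1 + u))
(T(-1846) + k)*(112*(-79 - 611) + 4999574) = (1/(1 - 1846) + 4457302)*(112*(-79 - 611) + 4999574) = (1/(-1845) + 4457302)*(112*(-690) + 4999574) = (-1/1845 + 4457302)*(-77280 + 4999574) = (8223722189/1845)*4922294 = 40479578388581566/1845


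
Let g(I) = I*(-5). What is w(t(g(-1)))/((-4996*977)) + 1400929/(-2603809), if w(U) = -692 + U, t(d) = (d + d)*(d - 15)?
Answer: -1709000279435/3177357819857 ≈ -0.53787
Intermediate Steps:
g(I) = -5*I
t(d) = 2*d*(-15 + d) (t(d) = (2*d)*(-15 + d) = 2*d*(-15 + d))
w(t(g(-1)))/((-4996*977)) + 1400929/(-2603809) = (-692 + 2*(-5*(-1))*(-15 - 5*(-1)))/((-4996*977)) + 1400929/(-2603809) = (-692 + 2*5*(-15 + 5))/(-4881092) + 1400929*(-1/2603809) = (-692 + 2*5*(-10))*(-1/4881092) - 1400929/2603809 = (-692 - 100)*(-1/4881092) - 1400929/2603809 = -792*(-1/4881092) - 1400929/2603809 = 198/1220273 - 1400929/2603809 = -1709000279435/3177357819857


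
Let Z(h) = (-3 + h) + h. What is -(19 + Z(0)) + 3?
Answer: -13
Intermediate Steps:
Z(h) = -3 + 2*h
-(19 + Z(0)) + 3 = -(19 + (-3 + 2*0)) + 3 = -(19 + (-3 + 0)) + 3 = -(19 - 3) + 3 = -1*16 + 3 = -16 + 3 = -13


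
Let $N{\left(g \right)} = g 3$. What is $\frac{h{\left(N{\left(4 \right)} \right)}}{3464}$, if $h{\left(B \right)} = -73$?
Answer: $- \frac{73}{3464} \approx -0.021074$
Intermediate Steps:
$N{\left(g \right)} = 3 g$
$\frac{h{\left(N{\left(4 \right)} \right)}}{3464} = - \frac{73}{3464}$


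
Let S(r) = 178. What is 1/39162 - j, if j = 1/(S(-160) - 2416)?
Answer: 1150/2434571 ≈ 0.00047236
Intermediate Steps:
j = -1/2238 (j = 1/(178 - 2416) = 1/(-2238) = -1/2238 ≈ -0.00044683)
1/39162 - j = 1/39162 - 1*(-1/2238) = 1/39162 + 1/2238 = 1150/2434571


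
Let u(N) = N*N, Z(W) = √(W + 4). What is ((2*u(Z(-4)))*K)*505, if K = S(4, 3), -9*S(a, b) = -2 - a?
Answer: 0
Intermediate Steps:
S(a, b) = 2/9 + a/9 (S(a, b) = -(-2 - a)/9 = 2/9 + a/9)
K = ⅔ (K = 2/9 + (⅑)*4 = 2/9 + 4/9 = ⅔ ≈ 0.66667)
Z(W) = √(4 + W)
u(N) = N²
((2*u(Z(-4)))*K)*505 = ((2*(√(4 - 4))²)*(⅔))*505 = ((2*(√0)²)*(⅔))*505 = ((2*0²)*(⅔))*505 = ((2*0)*(⅔))*505 = (0*(⅔))*505 = 0*505 = 0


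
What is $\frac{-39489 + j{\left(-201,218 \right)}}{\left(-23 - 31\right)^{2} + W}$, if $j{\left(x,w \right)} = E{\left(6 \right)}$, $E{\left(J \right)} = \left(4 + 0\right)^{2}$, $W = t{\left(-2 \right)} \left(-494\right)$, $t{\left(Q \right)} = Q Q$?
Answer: $- \frac{39473}{940} \approx -41.993$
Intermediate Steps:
$t{\left(Q \right)} = Q^{2}$
$W = -1976$ ($W = \left(-2\right)^{2} \left(-494\right) = 4 \left(-494\right) = -1976$)
$E{\left(J \right)} = 16$ ($E{\left(J \right)} = 4^{2} = 16$)
$j{\left(x,w \right)} = 16$
$\frac{-39489 + j{\left(-201,218 \right)}}{\left(-23 - 31\right)^{2} + W} = \frac{-39489 + 16}{\left(-23 - 31\right)^{2} - 1976} = - \frac{39473}{\left(-54\right)^{2} - 1976} = - \frac{39473}{2916 - 1976} = - \frac{39473}{940}$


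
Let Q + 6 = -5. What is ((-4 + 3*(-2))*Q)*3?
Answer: 330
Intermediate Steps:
Q = -11 (Q = -6 - 5 = -11)
((-4 + 3*(-2))*Q)*3 = ((-4 + 3*(-2))*(-11))*3 = ((-4 - 6)*(-11))*3 = -10*(-11)*3 = 110*3 = 330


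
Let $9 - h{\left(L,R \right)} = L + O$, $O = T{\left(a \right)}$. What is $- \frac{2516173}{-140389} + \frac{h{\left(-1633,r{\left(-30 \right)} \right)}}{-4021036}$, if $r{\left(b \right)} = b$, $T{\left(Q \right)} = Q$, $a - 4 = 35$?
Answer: $\frac{10117397171661}{564509223004} \approx 17.922$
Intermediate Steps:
$a = 39$ ($a = 4 + 35 = 39$)
$O = 39$
$h{\left(L,R \right)} = -30 - L$ ($h{\left(L,R \right)} = 9 - \left(L + 39\right) = 9 - \left(39 + L\right) = -30 - L$)
$- \frac{2516173}{-140389} + \frac{h{\left(-1633,r{\left(-30 \right)} \right)}}{-4021036} = - \frac{2516173}{-140389} + \frac{-30 - -1633}{-4021036} = \left(-2516173\right) \left(- \frac{1}{140389}\right) + \left(-30 + 1633\right) \left(- \frac{1}{4021036}\right) = \frac{2516173}{140389} + 1603 \left(- \frac{1}{4021036}\right) = \frac{2516173}{140389} - \frac{1603}{4021036} = \frac{10117397171661}{564509223004}$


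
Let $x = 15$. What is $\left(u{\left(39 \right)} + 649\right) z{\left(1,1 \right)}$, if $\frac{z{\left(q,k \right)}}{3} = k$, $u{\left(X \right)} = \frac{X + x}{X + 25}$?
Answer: $\frac{62385}{32} \approx 1949.5$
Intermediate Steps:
$u{\left(X \right)} = \frac{15 + X}{25 + X}$ ($u{\left(X \right)} = \frac{X + 15}{X + 25} = \frac{15 + X}{25 + X}$)
$z{\left(q,k \right)} = 3 k$
$\left(u{\left(39 \right)} + 649\right) z{\left(1,1 \right)} = \left(\frac{15 + 39}{25 + 39} + 649\right) 3 \cdot 1 = \left(\frac{1}{64} \cdot 54 + 649\right) 3 = \left(\frac{27}{32} + 649\right) 3 = \frac{20795}{32} \cdot 3 = \frac{62385}{32}$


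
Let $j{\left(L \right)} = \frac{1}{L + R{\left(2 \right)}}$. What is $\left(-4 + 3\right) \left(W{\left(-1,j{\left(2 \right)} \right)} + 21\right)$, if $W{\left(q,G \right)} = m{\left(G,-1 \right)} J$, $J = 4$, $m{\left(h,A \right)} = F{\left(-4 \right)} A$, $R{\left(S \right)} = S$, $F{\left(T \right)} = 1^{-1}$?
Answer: $-17$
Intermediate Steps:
$F{\left(T \right)} = 1$
$m{\left(h,A \right)} = A$ ($m{\left(h,A \right)} = 1 A = A$)
$j{\left(L \right)} = \frac{1}{2 + L}$ ($j{\left(L \right)} = \frac{1}{L + 2} = \frac{1}{2 + L}$)
$W{\left(q,G \right)} = -4$ ($W{\left(q,G \right)} = \left(-1\right) 4 = -4$)
$\left(-4 + 3\right) \left(W{\left(-1,j{\left(2 \right)} \right)} + 21\right) = \left(-4 + 3\right) \left(-4 + 21\right) = \left(-1\right) 17 = -17$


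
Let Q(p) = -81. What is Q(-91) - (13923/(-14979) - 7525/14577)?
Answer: -134655713/1692627 ≈ -79.554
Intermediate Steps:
Q(-91) - (13923/(-14979) - 7525/14577) = -81 - (13923/(-14979) - 7525/14577) = -81 - (13923*(-1/14979) - 7525*1/14577) = -81 - (-4641/4993 - 175/339) = -81 - 1*(-2447074/1692627) = -81 + 2447074/1692627 = -134655713/1692627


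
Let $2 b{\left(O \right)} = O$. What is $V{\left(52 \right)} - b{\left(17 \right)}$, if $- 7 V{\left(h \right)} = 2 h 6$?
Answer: $- \frac{1367}{14} \approx -97.643$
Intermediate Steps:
$b{\left(O \right)} = \frac{O}{2}$
$V{\left(h \right)} = - \frac{12 h}{7}$ ($V{\left(h \right)} = - \frac{2 h 6}{7} = - \frac{12 h}{7}$)
$V{\left(52 \right)} - b{\left(17 \right)} = \left(- \frac{12}{7}\right) 52 - \frac{1}{2} \cdot 17 = - \frac{624}{7} - \frac{17}{2} = - \frac{1367}{14}$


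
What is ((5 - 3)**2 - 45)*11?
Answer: -451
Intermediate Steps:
((5 - 3)**2 - 45)*11 = (2**2 - 45)*11 = (4 - 45)*11 = -41*11 = -451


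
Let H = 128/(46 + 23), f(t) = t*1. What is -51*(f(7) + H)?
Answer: -10387/23 ≈ -451.61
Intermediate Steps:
f(t) = t
H = 128/69 ≈ 1.8551
-51*(f(7) + H) = -51*(7 + 128/69) = -51*611/69 = -10387/23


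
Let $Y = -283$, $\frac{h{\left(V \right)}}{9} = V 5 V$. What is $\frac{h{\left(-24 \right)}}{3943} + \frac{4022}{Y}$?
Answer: $- \frac{8523386}{1115869} \approx -7.6383$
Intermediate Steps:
$h{\left(V \right)} = 45 V^{2}$ ($h{\left(V \right)} = 9 V 5 V = 9 \cdot 5 V V = 9 \cdot 5 V^{2} = 45 V^{2}$)
$\frac{h{\left(-24 \right)}}{3943} + \frac{4022}{Y} = \frac{45 \left(-24\right)^{2}}{3943} + \frac{4022}{-283} = 45 \cdot 576 \cdot \frac{1}{3943} + 4022 \left(- \frac{1}{283}\right) = 25920 \cdot \frac{1}{3943} - \frac{4022}{283} = \frac{25920}{3943} - \frac{4022}{283} = - \frac{8523386}{1115869}$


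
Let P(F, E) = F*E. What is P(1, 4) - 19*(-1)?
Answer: 23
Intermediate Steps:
P(F, E) = E*F
P(1, 4) - 19*(-1) = 4*1 - 19*(-1) = 4 + 19 = 23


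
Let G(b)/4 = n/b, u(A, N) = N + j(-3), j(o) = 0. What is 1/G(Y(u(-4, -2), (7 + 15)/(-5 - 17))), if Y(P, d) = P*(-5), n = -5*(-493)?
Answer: 1/986 ≈ 0.0010142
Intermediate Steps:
u(A, N) = N (u(A, N) = N + 0 = N)
n = 2465
Y(P, d) = -5*P
G(b) = 9860/b (G(b) = 4*(2465/b) = 9860/b)
1/G(Y(u(-4, -2), (7 + 15)/(-5 - 17))) = 1/(9860/((-5*(-2)))) = 1/(9860/10) = 1/(9860*(⅒)) = 1/986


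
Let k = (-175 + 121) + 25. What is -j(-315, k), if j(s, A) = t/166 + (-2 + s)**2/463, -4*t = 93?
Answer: -66681637/307432 ≈ -216.90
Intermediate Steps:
k = -29 (k = -54 + 25 = -29)
t = -93/4 (t = -1/4*93 = -93/4 ≈ -23.250)
j(s, A) = -93/664 + (-2 + s)**2/463 (j(s, A) = -93/4/166 + (-2 + s)**2/463 = -93/4*1/166 + (-2 + s)**2*(1/463) = -93/664 + (-2 + s)**2/463)
-j(-315, k) = -(-93/664 + (-2 - 315)**2/463) = -(-93/664 + (1/463)*(-317)**2) = -(-93/664 + (1/463)*100489) = -(-93/664 + 100489/463) = -1*66681637/307432 = -66681637/307432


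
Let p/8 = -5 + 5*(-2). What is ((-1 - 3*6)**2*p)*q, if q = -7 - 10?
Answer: 736440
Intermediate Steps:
q = -17
p = -120 (p = 8*(-5 + 5*(-2)) = 8*(-5 - 10) = 8*(-15) = -120)
((-1 - 3*6)**2*p)*q = ((-1 - 3*6)**2*(-120))*(-17) = ((-1 - 18)**2*(-120))*(-17) = ((-19)**2*(-120))*(-17) = (361*(-120))*(-17) = -43320*(-17) = 736440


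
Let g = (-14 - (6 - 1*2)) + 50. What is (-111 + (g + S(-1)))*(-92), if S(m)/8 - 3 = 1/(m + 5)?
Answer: 4876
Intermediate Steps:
S(m) = 24 + 8/(5 + m) (S(m) = 24 + 8/(m + 5) = 24 + 8/(5 + m))
g = 32 (g = (-14 - (6 - 2)) + 50 = (-14 - 1*4) + 50 = (-14 - 4) + 50 = -18 + 50 = 32)
(-111 + (g + S(-1)))*(-92) = (-111 + (32 + 8*(16 + 3*(-1))/(5 - 1)))*(-92) = (-111 + (32 + 8*(16 - 3)/4))*(-92) = (-111 + (32 + 8*(¼)*13))*(-92) = (-111 + (32 + 26))*(-92) = (-111 + 58)*(-92) = -53*(-92) = 4876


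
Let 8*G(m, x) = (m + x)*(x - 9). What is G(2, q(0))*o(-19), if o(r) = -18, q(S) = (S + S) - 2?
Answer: 0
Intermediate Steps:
q(S) = -2 + 2*S (q(S) = 2*S - 2 = -2 + 2*S)
G(m, x) = (-9 + x)*(m + x)/8 (G(m, x) = ((m + x)*(x - 9))/8 = ((m + x)*(-9 + x))/8 = ((-9 + x)*(m + x))/8 = (-9 + x)*(m + x)/8)
G(2, q(0))*o(-19) = (-9/8*2 - 9*(-2 + 2*0)/8 + (-2 + 2*0)²/8 + (⅛)*2*(-2 + 2*0))*(-18) = (-9/4 - 9*(-2 + 0)/8 + (-2 + 0)²/8 + (⅛)*2*(-2 + 0))*(-18) = (-9/4 - 9/8*(-2) + (⅛)*(-2)² + (⅛)*2*(-2))*(-18) = (-9/4 + 9/4 + (⅛)*4 - ½)*(-18) = (-9/4 + 9/4 + ½ - ½)*(-18) = 0*(-18) = 0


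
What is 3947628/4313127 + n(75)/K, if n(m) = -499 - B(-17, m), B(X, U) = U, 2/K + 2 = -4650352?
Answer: 1918840615624858/1437709 ≈ 1.3347e+9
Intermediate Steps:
K = -1/2325177 (K = 2/(-2 - 4650352) = 2/(-4650354) = 2*(-1/4650354) = -1/2325177 ≈ -4.3007e-7)
n(m) = -499 - m
3947628/4313127 + n(75)/K = 3947628/4313127 + (-499 - 1*75)/(-1/2325177) = 3947628*(1/4313127) + (-499 - 75)*(-2325177) = 1315876/1437709 - 574*(-2325177) = 1315876/1437709 + 1334651598 = 1918840615624858/1437709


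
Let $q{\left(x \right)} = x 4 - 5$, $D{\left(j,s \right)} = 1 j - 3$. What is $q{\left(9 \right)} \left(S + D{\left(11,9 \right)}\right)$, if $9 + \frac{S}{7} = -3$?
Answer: $-2356$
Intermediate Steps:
$S = -84$ ($S = -63 + 7 \left(-3\right) = -63 - 21 = -84$)
$D{\left(j,s \right)} = -3 + j$ ($D{\left(j,s \right)} = j - 3 = -3 + j$)
$q{\left(x \right)} = -5 + 4 x$ ($q{\left(x \right)} = 4 x - 5 = -5 + 4 x$)
$q{\left(9 \right)} \left(S + D{\left(11,9 \right)}\right) = \left(-5 + 4 \cdot 9\right) \left(-84 + \left(-3 + 11\right)\right) = \left(-5 + 36\right) \left(-84 + 8\right) = 31 \left(-76\right) = -2356$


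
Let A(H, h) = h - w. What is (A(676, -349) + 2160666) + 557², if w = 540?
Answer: 2470026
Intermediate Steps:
A(H, h) = -540 + h (A(H, h) = h - 1*540 = h - 540 = -540 + h)
(A(676, -349) + 2160666) + 557² = ((-540 - 349) + 2160666) + 557² = (-889 + 2160666) + 310249 = 2159777 + 310249 = 2470026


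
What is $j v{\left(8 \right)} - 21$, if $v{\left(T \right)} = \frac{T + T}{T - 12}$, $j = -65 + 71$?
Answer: $-45$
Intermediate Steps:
$j = 6$
$v{\left(T \right)} = \frac{2 T}{-12 + T}$
$j v{\left(8 \right)} - 21 = 6 \cdot 2 \cdot 8 \frac{1}{-12 + 8} - 21 = 6 \cdot 2 \cdot 8 \frac{1}{-4} - 21 = 6 \cdot 2 \cdot 8 \left(- \frac{1}{4}\right) - 21 = 6 \left(-4\right) - 21 = -24 - 21 = -45$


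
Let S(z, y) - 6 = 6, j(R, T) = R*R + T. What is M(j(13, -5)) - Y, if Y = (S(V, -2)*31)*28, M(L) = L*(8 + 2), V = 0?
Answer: -8776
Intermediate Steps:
j(R, T) = T + R**2 (j(R, T) = R**2 + T = T + R**2)
S(z, y) = 12 (S(z, y) = 6 + 6 = 12)
M(L) = 10*L (M(L) = L*10 = 10*L)
Y = 10416 (Y = (12*31)*28 = 372*28 = 10416)
M(j(13, -5)) - Y = 10*(-5 + 13**2) - 1*10416 = 10*(-5 + 169) - 10416 = 10*164 - 10416 = 1640 - 10416 = -8776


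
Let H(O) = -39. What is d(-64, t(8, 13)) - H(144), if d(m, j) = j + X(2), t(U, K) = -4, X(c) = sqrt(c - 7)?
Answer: 35 + I*sqrt(5) ≈ 35.0 + 2.2361*I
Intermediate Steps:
X(c) = sqrt(-7 + c)
d(m, j) = j + I*sqrt(5) (d(m, j) = j + sqrt(-7 + 2) = j + sqrt(-5) = j + I*sqrt(5))
d(-64, t(8, 13)) - H(144) = (-4 + I*sqrt(5)) - 1*(-39) = (-4 + I*sqrt(5)) + 39 = 35 + I*sqrt(5)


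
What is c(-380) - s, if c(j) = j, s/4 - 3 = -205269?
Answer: 820684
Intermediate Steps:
s = -821064 (s = 12 + 4*(-205269) = 12 - 821076 = -821064)
c(-380) - s = -380 - 1*(-821064) = -380 + 821064 = 820684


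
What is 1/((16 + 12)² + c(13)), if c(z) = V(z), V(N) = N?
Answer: 1/797 ≈ 0.0012547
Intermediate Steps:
c(z) = z
1/((16 + 12)² + c(13)) = 1/((16 + 12)² + 13) = 1/(28² + 13) = 1/(784 + 13) = 1/797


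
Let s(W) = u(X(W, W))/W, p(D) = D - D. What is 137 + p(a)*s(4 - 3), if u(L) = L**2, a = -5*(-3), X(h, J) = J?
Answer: 137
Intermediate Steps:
a = 15
p(D) = 0
s(W) = W (s(W) = W**2/W = W)
137 + p(a)*s(4 - 3) = 137 + 0*(4 - 3) = 137 + 0*1 = 137 + 0 = 137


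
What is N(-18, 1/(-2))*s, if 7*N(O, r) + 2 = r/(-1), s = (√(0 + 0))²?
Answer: 0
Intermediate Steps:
s = 0 (s = (√0)² = 0² = 0)
N(O, r) = -2/7 - r/7 (N(O, r) = -2/7 + (r/(-1))/7 = -2/7 + (r*(-1))/7 = -2/7 + (-r)/7 = -2/7 - r/7)
N(-18, 1/(-2))*s = (-2/7 - ⅐/(-2))*0 = (-2/7 - ⅐*(-½))*0 = (-2/7 + 1/14)*0 = -3/14*0 = 0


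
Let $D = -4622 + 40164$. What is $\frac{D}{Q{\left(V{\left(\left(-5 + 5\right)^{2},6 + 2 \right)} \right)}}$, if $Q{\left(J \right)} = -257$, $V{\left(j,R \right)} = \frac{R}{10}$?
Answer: $- \frac{35542}{257} \approx -138.3$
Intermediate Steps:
$V{\left(j,R \right)} = \frac{R}{10}$ ($V{\left(j,R \right)} = R \frac{1}{10} = \frac{R}{10}$)
$D = 35542$
$\frac{D}{Q{\left(V{\left(\left(-5 + 5\right)^{2},6 + 2 \right)} \right)}} = \frac{35542}{-257} = 35542 \left(- \frac{1}{257}\right) = - \frac{35542}{257}$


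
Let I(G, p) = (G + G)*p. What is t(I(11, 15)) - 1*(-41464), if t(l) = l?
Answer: 41794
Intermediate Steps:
I(G, p) = 2*G*p (I(G, p) = (2*G)*p = 2*G*p)
t(I(11, 15)) - 1*(-41464) = 2*11*15 - 1*(-41464) = 330 + 41464 = 41794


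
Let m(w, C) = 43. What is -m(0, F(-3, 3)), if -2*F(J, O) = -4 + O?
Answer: -43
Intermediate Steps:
F(J, O) = 2 - O/2 (F(J, O) = -(-4 + O)/2 = 2 - O/2)
-m(0, F(-3, 3)) = -1*43 = -43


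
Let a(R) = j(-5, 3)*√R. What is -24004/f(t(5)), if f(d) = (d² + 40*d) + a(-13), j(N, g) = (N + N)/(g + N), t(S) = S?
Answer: -108018/1019 + 12002*I*√13/5095 ≈ -106.0 + 8.4934*I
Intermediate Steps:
j(N, g) = 2*N/(N + g) (j(N, g) = (2*N)/(N + g) = 2*N/(N + g))
a(R) = 5*√R (a(R) = (2*(-5)/(-5 + 3))*√R = (2*(-5)/(-2))*√R = (2*(-5)*(-½))*√R = 5*√R)
f(d) = d² + 40*d + 5*I*√13 (f(d) = (d² + 40*d) + 5*√(-13) = (d² + 40*d) + 5*(I*√13) = (d² + 40*d) + 5*I*√13 = d² + 40*d + 5*I*√13)
-24004/f(t(5)) = -24004/(5² + 40*5 + 5*I*√13) = -24004/(25 + 200 + 5*I*√13) = -24004/(225 + 5*I*√13)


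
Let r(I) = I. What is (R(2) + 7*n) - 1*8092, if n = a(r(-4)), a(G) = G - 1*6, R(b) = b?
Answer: -8160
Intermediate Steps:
a(G) = -6 + G (a(G) = G - 6 = -6 + G)
n = -10 (n = -6 - 4 = -10)
(R(2) + 7*n) - 1*8092 = (2 + 7*(-10)) - 1*8092 = (2 - 70) - 8092 = -68 - 8092 = -8160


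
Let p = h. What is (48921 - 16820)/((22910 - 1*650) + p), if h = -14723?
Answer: 32101/7537 ≈ 4.2591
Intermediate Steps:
p = -14723
(48921 - 16820)/((22910 - 1*650) + p) = (48921 - 16820)/((22910 - 1*650) - 14723) = 32101/((22910 - 650) - 14723) = 32101/(22260 - 14723) = 32101/7537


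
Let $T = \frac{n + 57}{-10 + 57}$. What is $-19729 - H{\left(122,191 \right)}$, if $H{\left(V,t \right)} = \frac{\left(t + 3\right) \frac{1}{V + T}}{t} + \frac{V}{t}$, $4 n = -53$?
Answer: $- \frac{87090627543}{4414201} \approx -19730.0$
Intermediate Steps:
$n = - \frac{53}{4}$ ($n = \frac{1}{4} \left(-53\right) = - \frac{53}{4} \approx -13.25$)
$T = \frac{175}{188}$ ($T = \frac{- \frac{53}{4} + 57}{-10 + 57} = \frac{175}{4 \cdot 47} = \frac{175}{4} \cdot \frac{1}{47} = \frac{175}{188} \approx 0.93085$)
$H{\left(V,t \right)} = \frac{V}{t} + \frac{3 + t}{t \left(\frac{175}{188} + V\right)}$ ($H{\left(V,t \right)} = \frac{\left(t + 3\right) \frac{1}{V + \frac{175}{188}}}{t} + \frac{V}{t} = \frac{\left(3 + t\right) \frac{1}{\frac{175}{188} + V}}{t} + \frac{V}{t} = \frac{\frac{1}{\frac{175}{188} + V} \left(3 + t\right)}{t} + \frac{V}{t} = \frac{3 + t}{t \left(\frac{175}{188} + V\right)} + \frac{V}{t} = \frac{V}{t} + \frac{3 + t}{t \left(\frac{175}{188} + V\right)}$)
$-19729 - H{\left(122,191 \right)} = -19729 - \frac{564 + 175 \cdot 122 + 188 \cdot 191 + 188 \cdot 122^{2}}{191 \left(175 + 188 \cdot 122\right)} = -19729 - \frac{564 + 21350 + 35908 + 188 \cdot 14884}{191 \left(175 + 22936\right)} = -19729 - \frac{564 + 21350 + 35908 + 2798192}{191 \cdot 23111} = -19729 - \frac{1}{191} \cdot \frac{1}{23111} \cdot 2856014 = -19729 - \frac{2856014}{4414201} = - \frac{87090627543}{4414201}$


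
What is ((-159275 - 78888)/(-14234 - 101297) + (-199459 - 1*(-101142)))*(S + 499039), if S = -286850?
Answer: -2410132452745996/115531 ≈ -2.0861e+10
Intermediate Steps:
((-159275 - 78888)/(-14234 - 101297) + (-199459 - 1*(-101142)))*(S + 499039) = ((-159275 - 78888)/(-14234 - 101297) + (-199459 - 1*(-101142)))*(-286850 + 499039) = (-238163/(-115531) + (-199459 + 101142))*212189 = (-238163*(-1/115531) - 98317)*212189 = (238163/115531 - 98317)*212189 = -11358423164/115531*212189 = -2410132452745996/115531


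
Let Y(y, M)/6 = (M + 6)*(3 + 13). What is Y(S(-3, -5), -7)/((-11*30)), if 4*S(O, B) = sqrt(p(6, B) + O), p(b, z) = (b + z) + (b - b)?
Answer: 16/55 ≈ 0.29091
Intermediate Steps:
p(b, z) = b + z (p(b, z) = (b + z) + 0 = b + z)
S(O, B) = sqrt(6 + B + O)/4 (S(O, B) = sqrt((6 + B) + O)/4 = sqrt(6 + B + O)/4)
Y(y, M) = 576 + 96*M (Y(y, M) = 6*((M + 6)*(3 + 13)) = 6*((6 + M)*16) = 6*(96 + 16*M) = 576 + 96*M)
Y(S(-3, -5), -7)/((-11*30)) = (576 + 96*(-7))/((-11*30)) = (576 - 672)/(-330) = -96*(-1/330) = 16/55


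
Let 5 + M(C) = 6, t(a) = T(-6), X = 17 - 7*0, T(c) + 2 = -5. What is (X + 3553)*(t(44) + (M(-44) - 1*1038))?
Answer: -3727080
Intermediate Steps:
T(c) = -7 (T(c) = -2 - 5 = -7)
X = 17 (X = 17 + 0 = 17)
t(a) = -7
M(C) = 1 (M(C) = -5 + 6 = 1)
(X + 3553)*(t(44) + (M(-44) - 1*1038)) = (17 + 3553)*(-7 + (1 - 1*1038)) = 3570*(-7 + (1 - 1038)) = 3570*(-7 - 1037) = 3570*(-1044) = -3727080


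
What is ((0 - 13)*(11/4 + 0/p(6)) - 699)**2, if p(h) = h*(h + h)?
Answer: 8637721/16 ≈ 5.3986e+5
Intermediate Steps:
p(h) = 2*h**2 (p(h) = h*(2*h) = 2*h**2)
((0 - 13)*(11/4 + 0/p(6)) - 699)**2 = ((0 - 13)*(11/4 + 0/((2*6**2))) - 699)**2 = (-13*(11*(1/4) + 0/((2*36))) - 699)**2 = (-13*(11/4 + 0/72) - 699)**2 = (-13*(11/4 + 0*(1/72)) - 699)**2 = (-13*(11/4 + 0) - 699)**2 = (-13*11/4 - 699)**2 = (-143/4 - 699)**2 = (-2939/4)**2 = 8637721/16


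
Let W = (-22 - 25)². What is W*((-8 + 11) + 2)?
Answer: 11045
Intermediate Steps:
W = 2209 (W = (-47)² = 2209)
W*((-8 + 11) + 2) = 2209*((-8 + 11) + 2) = 2209*(3 + 2) = 2209*5 = 11045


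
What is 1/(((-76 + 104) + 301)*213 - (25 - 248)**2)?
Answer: 1/20348 ≈ 4.9145e-5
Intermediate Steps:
1/(((-76 + 104) + 301)*213 - (25 - 248)**2) = 1/((28 + 301)*213 - 1*(-223)**2) = 1/(329*213 - 1*49729) = 1/(70077 - 49729) = 1/20348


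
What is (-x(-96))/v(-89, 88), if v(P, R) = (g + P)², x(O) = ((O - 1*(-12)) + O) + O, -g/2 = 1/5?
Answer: 2300/66603 ≈ 0.034533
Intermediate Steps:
g = -⅖ (g = -2/5 = -2*⅕ = -⅖ ≈ -0.40000)
x(O) = 12 + 3*O (x(O) = ((O + 12) + O) + O = ((12 + O) + O) + O = (12 + 2*O) + O = 12 + 3*O)
v(P, R) = (-⅖ + P)²
(-x(-96))/v(-89, 88) = (-(12 + 3*(-96)))/(((-2 + 5*(-89))²/25)) = (-(12 - 288))/(((-2 - 445)²/25)) = (-1*(-276))/(((1/25)*(-447)²)) = 276/(((1/25)*199809)) = 276/(199809/25) = 276*(25/199809) = 2300/66603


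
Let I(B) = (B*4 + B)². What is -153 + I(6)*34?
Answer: 30447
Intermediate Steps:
I(B) = 25*B² (I(B) = (4*B + B)² = (5*B)² = 25*B²)
-153 + I(6)*34 = -153 + (25*6²)*34 = -153 + (25*36)*34 = -153 + 900*34 = -153 + 30600 = 30447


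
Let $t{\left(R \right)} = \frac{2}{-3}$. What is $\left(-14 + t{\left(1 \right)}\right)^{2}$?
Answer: $\frac{1936}{9} \approx 215.11$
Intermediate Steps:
$t{\left(R \right)} = - \frac{2}{3}$ ($t{\left(R \right)} = 2 \left(- \frac{1}{3}\right) = - \frac{2}{3}$)
$\left(-14 + t{\left(1 \right)}\right)^{2} = \left(-14 - \frac{2}{3}\right)^{2} = \left(- \frac{44}{3}\right)^{2} = \frac{1936}{9}$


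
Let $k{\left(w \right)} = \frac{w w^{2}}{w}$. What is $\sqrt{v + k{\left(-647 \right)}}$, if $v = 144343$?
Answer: $2 \sqrt{140738} \approx 750.3$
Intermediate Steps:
$k{\left(w \right)} = w^{2}$ ($k{\left(w \right)} = \frac{w^{3}}{w} = w^{2}$)
$\sqrt{v + k{\left(-647 \right)}} = \sqrt{144343 + \left(-647\right)^{2}} = \sqrt{144343 + 418609} = \sqrt{562952} = 2 \sqrt{140738}$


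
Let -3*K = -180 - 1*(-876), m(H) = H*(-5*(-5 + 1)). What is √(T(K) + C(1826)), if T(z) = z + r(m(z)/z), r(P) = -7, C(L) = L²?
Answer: √3334037 ≈ 1825.9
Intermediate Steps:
m(H) = 20*H (m(H) = H*(-5*(-4)) = H*20 = 20*H)
K = -232 (K = -(-180 - 1*(-876))/3 = -(-180 + 876)/3 = -⅓*696 = -232)
T(z) = -7 + z (T(z) = z - 7 = -7 + z)
√(T(K) + C(1826)) = √((-7 - 232) + 1826²) = √(-239 + 3334276) = √3334037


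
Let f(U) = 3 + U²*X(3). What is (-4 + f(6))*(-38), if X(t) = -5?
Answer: 6878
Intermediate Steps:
f(U) = 3 - 5*U² (f(U) = 3 + U²*(-5) = 3 - 5*U²)
(-4 + f(6))*(-38) = (-4 + (3 - 5*6²))*(-38) = (-4 + (3 - 5*36))*(-38) = (-4 + (3 - 180))*(-38) = (-4 - 177)*(-38) = -181*(-38) = 6878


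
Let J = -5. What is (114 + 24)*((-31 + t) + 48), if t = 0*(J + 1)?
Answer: 2346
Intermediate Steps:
t = 0 (t = 0*(-5 + 1) = 0*(-4) = 0)
(114 + 24)*((-31 + t) + 48) = (114 + 24)*((-31 + 0) + 48) = 138*(-31 + 48) = 138*17 = 2346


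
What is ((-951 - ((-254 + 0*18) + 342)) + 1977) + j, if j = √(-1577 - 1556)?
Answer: 938 + I*√3133 ≈ 938.0 + 55.973*I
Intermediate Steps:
j = I*√3133 (j = √(-3133) = I*√3133 ≈ 55.973*I)
((-951 - ((-254 + 0*18) + 342)) + 1977) + j = ((-951 - ((-254 + 0*18) + 342)) + 1977) + I*√3133 = ((-951 - ((-254 + 0) + 342)) + 1977) + I*√3133 = ((-951 - (-254 + 342)) + 1977) + I*√3133 = ((-951 - 1*88) + 1977) + I*√3133 = ((-951 - 88) + 1977) + I*√3133 = (-1039 + 1977) + I*√3133 = 938 + I*√3133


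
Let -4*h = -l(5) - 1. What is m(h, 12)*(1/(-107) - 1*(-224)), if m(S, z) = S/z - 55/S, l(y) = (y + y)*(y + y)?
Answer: -2868051/172912 ≈ -16.587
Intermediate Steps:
l(y) = 4*y**2 (l(y) = (2*y)*(2*y) = 4*y**2)
h = 101/4 (h = -(-4*5**2 - 1)/4 = -(-4*25 - 1)/4 = -(-1*100 - 1)/4 = -(-100 - 1)/4 = -1/4*(-101) = 101/4 ≈ 25.250)
m(S, z) = -55/S + S/z
m(h, 12)*(1/(-107) - 1*(-224)) = (-55/101/4 + (101/4)/12)*(1/(-107) - 1*(-224)) = (-55*4/101 + (101/4)*(1/12))*(-1/107 + 224) = (-220/101 + 101/48)*(23967/107) = -359/4848*23967/107 = -2868051/172912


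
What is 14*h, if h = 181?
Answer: 2534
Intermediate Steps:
14*h = 14*181 = 2534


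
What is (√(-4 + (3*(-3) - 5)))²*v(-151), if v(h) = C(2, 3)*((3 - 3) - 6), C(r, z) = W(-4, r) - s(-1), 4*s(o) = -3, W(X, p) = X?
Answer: -351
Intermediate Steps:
s(o) = -¾ (s(o) = (¼)*(-3) = -¾)
C(r, z) = -13/4 (C(r, z) = -4 - 1*(-¾) = -4 + ¾ = -13/4)
v(h) = 39/2 (v(h) = -13*((3 - 3) - 6)/4 = -13*(0 - 6)/4 = -13/4*(-6) = 39/2)
(√(-4 + (3*(-3) - 5)))²*v(-151) = (√(-4 + (3*(-3) - 5)))²*(39/2) = (√(-4 + (-9 - 5)))²*(39/2) = (√(-4 - 14))²*(39/2) = (√(-18))²*(39/2) = (3*I*√2)²*(39/2) = -18*39/2 = -351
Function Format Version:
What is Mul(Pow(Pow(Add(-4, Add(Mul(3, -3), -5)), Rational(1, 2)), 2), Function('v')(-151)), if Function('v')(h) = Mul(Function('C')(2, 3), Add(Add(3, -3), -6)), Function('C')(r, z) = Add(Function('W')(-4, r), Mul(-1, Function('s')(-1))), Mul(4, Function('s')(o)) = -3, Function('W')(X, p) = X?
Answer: -351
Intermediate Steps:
Function('s')(o) = Rational(-3, 4) (Function('s')(o) = Mul(Rational(1, 4), -3) = Rational(-3, 4))
Function('C')(r, z) = Rational(-13, 4) (Function('C')(r, z) = Add(-4, Mul(-1, Rational(-3, 4))) = Add(-4, Rational(3, 4)) = Rational(-13, 4))
Function('v')(h) = Rational(39, 2) (Function('v')(h) = Mul(Rational(-13, 4), Add(Add(3, -3), -6)) = Mul(Rational(-13, 4), Add(0, -6)) = Mul(Rational(-13, 4), -6) = Rational(39, 2))
Mul(Pow(Pow(Add(-4, Add(Mul(3, -3), -5)), Rational(1, 2)), 2), Function('v')(-151)) = Mul(Pow(Pow(Add(-4, Add(Mul(3, -3), -5)), Rational(1, 2)), 2), Rational(39, 2)) = Mul(Pow(Pow(Add(-4, Add(-9, -5)), Rational(1, 2)), 2), Rational(39, 2)) = Mul(Pow(Pow(Add(-4, -14), Rational(1, 2)), 2), Rational(39, 2)) = Mul(Pow(Pow(-18, Rational(1, 2)), 2), Rational(39, 2)) = Mul(Pow(Mul(3, I, Pow(2, Rational(1, 2))), 2), Rational(39, 2)) = Mul(-18, Rational(39, 2)) = -351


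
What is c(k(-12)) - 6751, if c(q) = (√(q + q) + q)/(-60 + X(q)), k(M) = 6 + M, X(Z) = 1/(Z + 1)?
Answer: -2032021/301 - 10*I*√3/301 ≈ -6750.9 - 0.057543*I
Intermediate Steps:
X(Z) = 1/(1 + Z)
c(q) = (q + √2*√q)/(-60 + 1/(1 + q)) (c(q) = (√(q + q) + q)/(-60 + 1/(1 + q)) = (√(2*q) + q)/(-60 + 1/(1 + q)) = (√2*√q + q)/(-60 + 1/(1 + q)) = (q + √2*√q)/(-60 + 1/(1 + q)))
c(k(-12)) - 6751 = -(1 + (6 - 12))*((6 - 12) + √2*√(6 - 12))/(59 + 60*(6 - 12)) - 6751 = -(1 - 6)*(-6 + √2*√(-6))/(59 + 60*(-6)) - 6751 = -1*(-5)*(-6 + √2*(I*√6))/(59 - 360) - 6751 = -1*(-5)*(-6 + 2*I*√3)/(-301) - 6751 = -1*(-1/301)*(-5)*(-6 + 2*I*√3) - 6751 = (30/301 - 10*I*√3/301) - 6751 = -2032021/301 - 10*I*√3/301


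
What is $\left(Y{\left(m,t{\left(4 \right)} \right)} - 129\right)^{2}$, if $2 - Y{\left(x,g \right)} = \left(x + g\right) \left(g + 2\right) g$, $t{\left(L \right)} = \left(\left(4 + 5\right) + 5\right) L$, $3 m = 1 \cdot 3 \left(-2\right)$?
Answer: $30806919361$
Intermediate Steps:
$m = -2$ ($m = \frac{1 \cdot 3 \left(-2\right)}{3} = \frac{3 \left(-2\right)}{3} = \frac{1}{3} \left(-6\right) = -2$)
$t{\left(L \right)} = 14 L$ ($t{\left(L \right)} = \left(9 + 5\right) L = 14 L$)
$Y{\left(x,g \right)} = 2 - g \left(2 + g\right) \left(g + x\right)$ ($Y{\left(x,g \right)} = 2 - \left(x + g\right) \left(g + 2\right) g = 2 - \left(g + x\right) \left(2 + g\right) g = 2 - \left(2 + g\right) \left(g + x\right) g = 2 - g \left(2 + g\right) \left(g + x\right)$)
$\left(Y{\left(m,t{\left(4 \right)} \right)} - 129\right)^{2} = \left(\left(2 - \left(14 \cdot 4\right)^{3} - 2 \left(14 \cdot 4\right)^{2} - - 2 \left(14 \cdot 4\right)^{2} - 2 \cdot 14 \cdot 4 \left(-2\right)\right) - 129\right)^{2} = \left(\left(2 - 56^{3} - 2 \cdot 56^{2} - - 2 \cdot 56^{2} - 112 \left(-2\right)\right) - 129\right)^{2} = \left(\left(2 - 175616 - 6272 - \left(-2\right) 3136 + 224\right) - 129\right)^{2} = \left(\left(2 - 175616 - 6272 + 6272 + 224\right) - 129\right)^{2} = \left(-175390 - 129\right)^{2} = \left(-175519\right)^{2} = 30806919361$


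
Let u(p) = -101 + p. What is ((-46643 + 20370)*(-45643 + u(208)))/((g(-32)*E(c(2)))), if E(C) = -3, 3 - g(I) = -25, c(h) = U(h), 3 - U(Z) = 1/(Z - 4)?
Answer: -299091832/21 ≈ -1.4242e+7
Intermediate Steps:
U(Z) = 3 - 1/(-4 + Z) (U(Z) = 3 - 1/(Z - 4) = 3 - 1/(-4 + Z))
c(h) = (-13 + 3*h)/(-4 + h)
g(I) = 28 (g(I) = 3 - 1*(-25) = 3 + 25 = 28)
((-46643 + 20370)*(-45643 + u(208)))/((g(-32)*E(c(2)))) = ((-46643 + 20370)*(-45643 + (-101 + 208)))/((28*(-3))) = -26273*(-45643 + 107)/(-84) = -26273*(-45536)*(-1/84) = 1196367328*(-1/84) = -299091832/21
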